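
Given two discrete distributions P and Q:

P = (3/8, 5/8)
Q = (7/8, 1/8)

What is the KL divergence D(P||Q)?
D(P||Q) = Σ P(i) log₂(P(i)/Q(i))
  i=0: (3/8) × log₂((3/8)/(7/8)) = (3/8) × log₂(3/7) = -0.4584
  i=1: (5/8) × log₂((5/8)/(1/8)) = (5/8) × log₂(5) = 1.4512
D(P||Q) = -0.4584 + 1.4512
  = 0.9928 bits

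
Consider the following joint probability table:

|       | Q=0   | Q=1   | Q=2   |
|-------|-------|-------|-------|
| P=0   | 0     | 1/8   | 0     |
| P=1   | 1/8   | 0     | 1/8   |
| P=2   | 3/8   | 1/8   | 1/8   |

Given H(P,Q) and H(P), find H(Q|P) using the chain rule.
From the chain rule: H(P,Q) = H(P) + H(Q|P)
Therefore: H(Q|P) = H(P,Q) - H(P)

H(P,Q) = -[(1/8)·log₂(1/8) + (1/8)·log₂(1/8) + (1/8)·log₂(1/8) + (3/8)·log₂(3/8) + (1/8)·log₂(1/8) + (1/8)·log₂(1/8)]
  = 0.3750 + 0.3750 + 0.3750 + 0.5306 + 0.3750 + 0.3750
  = 2.4056 bits
Marginal P(P) (row sums):
  P(P=0) = 0 + 1/8 + 0 = 1/8
  P(P=1) = 1/8 + 0 + 1/8 = 1/4
  P(P=2) = 3/8 + 1/8 + 1/8 = 5/8
H(P) = -[(1/8)·log₂(1/8) + (1/4)·log₂(1/4) + (5/8)·log₂(5/8)]
  = 0.3750 + 0.5000 + 0.4238
  = 1.2988 bits

H(Q|P) = 2.4056 - 1.2988 = 1.1068 bits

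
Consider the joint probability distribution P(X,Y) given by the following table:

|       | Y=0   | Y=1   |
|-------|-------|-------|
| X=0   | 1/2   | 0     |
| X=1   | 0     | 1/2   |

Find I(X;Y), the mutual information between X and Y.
Marginal P(X) (row sums):
  P(X=0) = 1/2 + 0 = 1/2
  P(X=1) = 0 + 1/2 = 1/2
Marginal P(Y) (column sums):
  P(Y=0) = 1/2 + 0 = 1/2
  P(Y=1) = 0 + 1/2 = 1/2

H(X) = -[(1/2)·log₂(1/2) + (1/2)·log₂(1/2)]
  = 0.5000 + 0.5000
  = 1.0000 bits
H(Y) = -[(1/2)·log₂(1/2) + (1/2)·log₂(1/2)]
  = 0.5000 + 0.5000
  = 1.0000 bits
H(X,Y) = -[(1/2)·log₂(1/2) + (1/2)·log₂(1/2)]
  = 0.5000 + 0.5000
  = 1.0000 bits

I(X;Y) = H(X) + H(Y) - H(X,Y)
  = 1.0000 + 1.0000 - 1.0000
  = 1.0000 bits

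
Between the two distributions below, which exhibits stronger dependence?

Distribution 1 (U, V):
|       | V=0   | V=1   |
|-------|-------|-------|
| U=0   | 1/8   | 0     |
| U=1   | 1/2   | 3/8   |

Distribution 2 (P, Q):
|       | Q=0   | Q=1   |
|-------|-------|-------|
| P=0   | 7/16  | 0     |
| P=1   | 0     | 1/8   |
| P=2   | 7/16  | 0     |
Distribution 1 (U, V):
Marginal P(U) (row sums):
  P(U=0) = 1/8 + 0 = 1/8
  P(U=1) = 1/2 + 3/8 = 7/8
Marginal P(V) (column sums):
  P(V=0) = 1/8 + 1/2 = 5/8
  P(V=1) = 0 + 3/8 = 3/8

H(U) = -[(1/8)·log₂(1/8) + (7/8)·log₂(7/8)]
  = 0.3750 + 0.1686
  = 0.5436 bits
H(V) = -[(5/8)·log₂(5/8) + (3/8)·log₂(3/8)]
  = 0.4238 + 0.5306
  = 0.9544 bits
H(U,V) = -[(1/8)·log₂(1/8) + (1/2)·log₂(1/2) + (3/8)·log₂(3/8)]
  = 0.3750 + 0.5000 + 0.5306
  = 1.4056 bits

I(U;V) = H(U) + H(V) - H(U,V)
  = 0.5436 + 0.9544 - 1.4056
  = 0.0924 bits

Distribution 2 (P, Q):
Marginal P(P) (row sums):
  P(P=0) = 7/16 + 0 = 7/16
  P(P=1) = 0 + 1/8 = 1/8
  P(P=2) = 7/16 + 0 = 7/16
Marginal P(Q) (column sums):
  P(Q=0) = 7/16 + 0 + 7/16 = 7/8
  P(Q=1) = 0 + 1/8 + 0 = 1/8

H(P) = -[(7/16)·log₂(7/16) + (1/8)·log₂(1/8) + (7/16)·log₂(7/16)]
  = 0.5218 + 0.3750 + 0.5218
  = 1.4186 bits
H(Q) = -[(7/8)·log₂(7/8) + (1/8)·log₂(1/8)]
  = 0.1686 + 0.3750
  = 0.5436 bits
H(P,Q) = -[(7/16)·log₂(7/16) + (1/8)·log₂(1/8) + (7/16)·log₂(7/16)]
  = 0.5218 + 0.3750 + 0.5218
  = 1.4186 bits

I(P;Q) = H(P) + H(Q) - H(P,Q)
  = 1.4186 + 0.5436 - 1.4186
  = 0.5436 bits

I(P;Q) = 0.5436 bits > I(U;V) = 0.0924 bits, so (P, Q) has the higher mutual information (stronger dependence).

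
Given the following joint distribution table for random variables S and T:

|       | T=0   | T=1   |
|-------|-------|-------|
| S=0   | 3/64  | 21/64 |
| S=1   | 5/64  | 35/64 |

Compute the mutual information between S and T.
Marginal P(S) (row sums):
  P(S=0) = 3/64 + 21/64 = 3/8
  P(S=1) = 5/64 + 35/64 = 5/8
Marginal P(T) (column sums):
  P(T=0) = 3/64 + 5/64 = 1/8
  P(T=1) = 21/64 + 35/64 = 7/8

H(S) = -[(3/8)·log₂(3/8) + (5/8)·log₂(5/8)]
  = 0.5306 + 0.4238
  = 0.9544 bits
H(T) = -[(1/8)·log₂(1/8) + (7/8)·log₂(7/8)]
  = 0.3750 + 0.1686
  = 0.5436 bits
H(S,T) = -[(3/64)·log₂(3/64) + (21/64)·log₂(21/64) + (5/64)·log₂(5/64) + (35/64)·log₂(35/64)]
  = 0.2070 + 0.5275 + 0.2873 + 0.4762
  = 1.4980 bits

I(S;T) = H(S) + H(T) - H(S,T)
  = 0.9544 + 0.5436 - 1.4980
  = 0.0000 bits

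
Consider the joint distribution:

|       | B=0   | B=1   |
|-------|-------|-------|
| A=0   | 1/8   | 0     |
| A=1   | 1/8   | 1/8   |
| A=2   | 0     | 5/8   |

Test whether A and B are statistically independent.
Marginal P(A) (row sums):
  P(A=0) = 1/8 + 0 = 1/8
  P(A=1) = 1/8 + 1/8 = 1/4
  P(A=2) = 0 + 5/8 = 5/8
Marginal P(B) (column sums):
  P(B=0) = 1/8 + 1/8 + 0 = 1/4
  P(B=1) = 0 + 1/8 + 5/8 = 3/4

A and B are independent iff P(A=i,B=j) = P(A=i)·P(B=j) for every cell.
  P(A=0)·P(B=0) = 1/8 × 1/4 = 1/32, but P(A=0,B=0) = 1/8 ✗

No, A and B are not independent. Quantitatively, I(A;B) > 0:

H(A) = -[(1/8)·log₂(1/8) + (1/4)·log₂(1/4) + (5/8)·log₂(5/8)]
  = 0.3750 + 0.5000 + 0.4238
  = 1.2988 bits
H(B) = -[(1/4)·log₂(1/4) + (3/4)·log₂(3/4)]
  = 0.5000 + 0.3113
  = 0.8113 bits
H(A,B) = -[(1/8)·log₂(1/8) + (1/8)·log₂(1/8) + (1/8)·log₂(1/8) + (5/8)·log₂(5/8)]
  = 0.3750 + 0.3750 + 0.3750 + 0.4238
  = 1.5488 bits
I(A;B) = H(A) + H(B) - H(A,B) = 1.2988 + 0.8113 - 1.5488 = 0.5613 bits > 0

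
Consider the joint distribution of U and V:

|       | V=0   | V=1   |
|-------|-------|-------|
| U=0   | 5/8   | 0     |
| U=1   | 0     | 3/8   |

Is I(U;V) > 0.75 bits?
Marginal P(U) (row sums):
  P(U=0) = 5/8 + 0 = 5/8
  P(U=1) = 0 + 3/8 = 3/8
Marginal P(V) (column sums):
  P(V=0) = 5/8 + 0 = 5/8
  P(V=1) = 0 + 3/8 = 3/8

H(U) = -[(5/8)·log₂(5/8) + (3/8)·log₂(3/8)]
  = 0.4238 + 0.5306
  = 0.9544 bits
H(V) = -[(5/8)·log₂(5/8) + (3/8)·log₂(3/8)]
  = 0.4238 + 0.5306
  = 0.9544 bits
H(U,V) = -[(5/8)·log₂(5/8) + (3/8)·log₂(3/8)]
  = 0.4238 + 0.5306
  = 0.9544 bits

I(U;V) = H(U) + H(V) - H(U,V)
  = 0.9544 + 0.9544 - 0.9544
  = 0.9544 bits

Yes. I(U;V) = 0.9544 bits, which is > 0.75 bits.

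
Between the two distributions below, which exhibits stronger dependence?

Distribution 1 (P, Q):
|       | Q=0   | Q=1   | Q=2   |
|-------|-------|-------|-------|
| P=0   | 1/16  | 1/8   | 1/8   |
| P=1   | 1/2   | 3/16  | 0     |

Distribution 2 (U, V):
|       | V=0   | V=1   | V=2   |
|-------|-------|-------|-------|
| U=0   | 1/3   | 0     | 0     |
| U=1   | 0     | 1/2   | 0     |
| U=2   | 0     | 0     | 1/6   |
Distribution 1 (P, Q):
Marginal P(P) (row sums):
  P(P=0) = 1/16 + 1/8 + 1/8 = 5/16
  P(P=1) = 1/2 + 3/16 + 0 = 11/16
Marginal P(Q) (column sums):
  P(Q=0) = 1/16 + 1/2 = 9/16
  P(Q=1) = 1/8 + 3/16 = 5/16
  P(Q=2) = 1/8 + 0 = 1/8

H(P) = -[(5/16)·log₂(5/16) + (11/16)·log₂(11/16)]
  = 0.5244 + 0.3716
  = 0.8960 bits
H(Q) = -[(9/16)·log₂(9/16) + (5/16)·log₂(5/16) + (1/8)·log₂(1/8)]
  = 0.4669 + 0.5244 + 0.3750
  = 1.3663 bits
H(P,Q) = -[(1/16)·log₂(1/16) + (1/8)·log₂(1/8) + (1/8)·log₂(1/8) + (1/2)·log₂(1/2) + (3/16)·log₂(3/16)]
  = 0.2500 + 0.3750 + 0.3750 + 0.5000 + 0.4528
  = 1.9528 bits

I(P;Q) = H(P) + H(Q) - H(P,Q)
  = 0.8960 + 1.3663 - 1.9528
  = 0.3095 bits

Distribution 2 (U, V):
Marginal P(U) (row sums):
  P(U=0) = 1/3 + 0 + 0 = 1/3
  P(U=1) = 0 + 1/2 + 0 = 1/2
  P(U=2) = 0 + 0 + 1/6 = 1/6
Marginal P(V) (column sums):
  P(V=0) = 1/3 + 0 + 0 = 1/3
  P(V=1) = 0 + 1/2 + 0 = 1/2
  P(V=2) = 0 + 0 + 1/6 = 1/6

H(U) = -[(1/3)·log₂(1/3) + (1/2)·log₂(1/2) + (1/6)·log₂(1/6)]
  = 0.5283 + 0.5000 + 0.4308
  = 1.4591 bits
H(V) = -[(1/3)·log₂(1/3) + (1/2)·log₂(1/2) + (1/6)·log₂(1/6)]
  = 0.5283 + 0.5000 + 0.4308
  = 1.4591 bits
H(U,V) = -[(1/3)·log₂(1/3) + (1/2)·log₂(1/2) + (1/6)·log₂(1/6)]
  = 0.5283 + 0.5000 + 0.4308
  = 1.4591 bits

I(U;V) = H(U) + H(V) - H(U,V)
  = 1.4591 + 1.4591 - 1.4591
  = 1.4591 bits

I(U;V) = 1.4591 bits > I(P;Q) = 0.3095 bits, so (U, V) has the higher mutual information (stronger dependence).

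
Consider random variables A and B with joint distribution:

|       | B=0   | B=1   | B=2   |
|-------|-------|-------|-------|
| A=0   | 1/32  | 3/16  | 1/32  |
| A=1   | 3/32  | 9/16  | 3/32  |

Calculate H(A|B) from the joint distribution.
Marginal P(B) (column sums):
  P(B=0) = 1/32 + 3/32 = 1/8
  P(B=1) = 3/16 + 9/16 = 3/4
  P(B=2) = 1/32 + 3/32 = 1/8

H(A|B) = -Σ P(A,B)·log₂ P(A|B), where P(A|B) = P(A,B) / P(B)
  (A=0,B=0): P(A|B) = (1/32)/(1/8) = 1/4;  -(1/32)·log₂(1/4) = 0.0625
  (A=0,B=1): P(A|B) = (3/16)/(3/4) = 1/4;  -(3/16)·log₂(1/4) = 0.3750
  (A=0,B=2): P(A|B) = (1/32)/(1/8) = 1/4;  -(1/32)·log₂(1/4) = 0.0625
  (A=1,B=0): P(A|B) = (3/32)/(1/8) = 3/4;  -(3/32)·log₂(3/4) = 0.0389
  (A=1,B=1): P(A|B) = (9/16)/(3/4) = 3/4;  -(9/16)·log₂(3/4) = 0.2335
  (A=1,B=2): P(A|B) = (3/32)/(1/8) = 3/4;  -(3/32)·log₂(3/4) = 0.0389
H(A|B) = 0.0625 + 0.3750 + 0.0625 + 0.0389 + 0.2335 + 0.0389
  = 0.8113 bits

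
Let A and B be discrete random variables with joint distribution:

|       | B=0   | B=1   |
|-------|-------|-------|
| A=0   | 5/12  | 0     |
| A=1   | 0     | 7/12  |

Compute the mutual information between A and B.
Marginal P(A) (row sums):
  P(A=0) = 5/12 + 0 = 5/12
  P(A=1) = 0 + 7/12 = 7/12
Marginal P(B) (column sums):
  P(B=0) = 5/12 + 0 = 5/12
  P(B=1) = 0 + 7/12 = 7/12

H(A) = -[(5/12)·log₂(5/12) + (7/12)·log₂(7/12)]
  = 0.5263 + 0.4536
  = 0.9799 bits
H(B) = -[(5/12)·log₂(5/12) + (7/12)·log₂(7/12)]
  = 0.5263 + 0.4536
  = 0.9799 bits
H(A,B) = -[(5/12)·log₂(5/12) + (7/12)·log₂(7/12)]
  = 0.5263 + 0.4536
  = 0.9799 bits

I(A;B) = H(A) + H(B) - H(A,B)
  = 0.9799 + 0.9799 - 0.9799
  = 0.9799 bits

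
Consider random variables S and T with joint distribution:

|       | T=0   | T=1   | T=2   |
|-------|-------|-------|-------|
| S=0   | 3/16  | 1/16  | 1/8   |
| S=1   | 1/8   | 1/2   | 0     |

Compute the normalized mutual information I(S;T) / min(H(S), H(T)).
Marginal P(S) (row sums):
  P(S=0) = 3/16 + 1/16 + 1/8 = 3/8
  P(S=1) = 1/8 + 1/2 + 0 = 5/8
Marginal P(T) (column sums):
  P(T=0) = 3/16 + 1/8 = 5/16
  P(T=1) = 1/16 + 1/2 = 9/16
  P(T=2) = 1/8 + 0 = 1/8

H(S) = -[(3/8)·log₂(3/8) + (5/8)·log₂(5/8)]
  = 0.5306 + 0.4238
  = 0.9544 bits
H(T) = -[(5/16)·log₂(5/16) + (9/16)·log₂(9/16) + (1/8)·log₂(1/8)]
  = 0.5244 + 0.4669 + 0.3750
  = 1.3663 bits
H(S,T) = -[(3/16)·log₂(3/16) + (1/16)·log₂(1/16) + (1/8)·log₂(1/8) + (1/8)·log₂(1/8) + (1/2)·log₂(1/2)]
  = 0.4528 + 0.2500 + 0.3750 + 0.3750 + 0.5000
  = 1.9528 bits

I(S;T) = H(S) + H(T) - H(S,T)
  = 0.9544 + 1.3663 - 1.9528
  = 0.3679 bits

min(H(S), H(T)) = min(0.9544, 1.3663) = 0.9544 bits
Normalized MI = 0.3679 / 0.9544 = 0.3855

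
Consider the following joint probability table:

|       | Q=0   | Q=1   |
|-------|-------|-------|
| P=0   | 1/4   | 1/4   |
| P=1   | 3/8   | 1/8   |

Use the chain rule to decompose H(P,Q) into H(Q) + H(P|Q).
By the chain rule: H(P,Q) = H(Q) + H(P|Q)

Marginal P(Q) (column sums):
  P(Q=0) = 1/4 + 3/8 = 5/8
  P(Q=1) = 1/4 + 1/8 = 3/8
H(Q) = -[(5/8)·log₂(5/8) + (3/8)·log₂(3/8)]
  = 0.4238 + 0.5306
  = 0.9544 bits
H(P|Q) = -Σ P(P,Q)·log₂ P(P|Q), where P(P|Q) = P(P,Q) / P(Q)
  (P=0,Q=0): P(P|Q) = (1/4)/(5/8) = 2/5;  -(1/4)·log₂(2/5) = 0.3305
  (P=0,Q=1): P(P|Q) = (1/4)/(3/8) = 2/3;  -(1/4)·log₂(2/3) = 0.1462
  (P=1,Q=0): P(P|Q) = (3/8)/(5/8) = 3/5;  -(3/8)·log₂(3/5) = 0.2764
  (P=1,Q=1): P(P|Q) = (1/8)/(3/8) = 1/3;  -(1/8)·log₂(1/3) = 0.1981
H(P|Q) = 0.3305 + 0.1462 + 0.2764 + 0.1981
  = 0.9512 bits

H(P,Q) = H(Q) + H(P|Q) = 0.9544 + 0.9512 = 1.9056 bits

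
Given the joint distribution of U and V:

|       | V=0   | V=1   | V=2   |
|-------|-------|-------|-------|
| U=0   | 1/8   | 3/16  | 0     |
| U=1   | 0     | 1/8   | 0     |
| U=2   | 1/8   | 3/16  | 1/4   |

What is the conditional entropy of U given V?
Marginal P(V) (column sums):
  P(V=0) = 1/8 + 0 + 1/8 = 1/4
  P(V=1) = 3/16 + 1/8 + 3/16 = 1/2
  P(V=2) = 0 + 0 + 1/4 = 1/4

H(U|V) = -Σ P(U,V)·log₂ P(U|V), where P(U|V) = P(U,V) / P(V)
  (cells with P(U,V) = 0 contribute 0)
  (U=0,V=0): P(U|V) = (1/8)/(1/4) = 1/2;  -(1/8)·log₂(1/2) = 0.1250
  (U=0,V=1): P(U|V) = (3/16)/(1/2) = 3/8;  -(3/16)·log₂(3/8) = 0.2653
  (U=1,V=1): P(U|V) = (1/8)/(1/2) = 1/4;  -(1/8)·log₂(1/4) = 0.2500
  (U=2,V=0): P(U|V) = (1/8)/(1/4) = 1/2;  -(1/8)·log₂(1/2) = 0.1250
  (U=2,V=1): P(U|V) = (3/16)/(1/2) = 3/8;  -(3/16)·log₂(3/8) = 0.2653
  (U=2,V=2): P(U|V) = (1/4)/(1/4) = 1;  -(1/4)·log₂(1) = 0.0000
H(U|V) = 0.1250 + 0.2653 + 0.2500 + 0.1250 + 0.2653 + 0.0000
  = 1.0306 bits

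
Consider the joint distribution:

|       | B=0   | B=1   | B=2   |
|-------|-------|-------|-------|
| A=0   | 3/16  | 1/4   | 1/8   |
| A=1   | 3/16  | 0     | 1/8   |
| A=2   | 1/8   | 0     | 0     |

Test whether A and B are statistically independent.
Marginal P(A) (row sums):
  P(A=0) = 3/16 + 1/4 + 1/8 = 9/16
  P(A=1) = 3/16 + 0 + 1/8 = 5/16
  P(A=2) = 1/8 + 0 + 0 = 1/8
Marginal P(B) (column sums):
  P(B=0) = 3/16 + 3/16 + 1/8 = 1/2
  P(B=1) = 1/4 + 0 + 0 = 1/4
  P(B=2) = 1/8 + 1/8 + 0 = 1/4

A and B are independent iff P(A=i,B=j) = P(A=i)·P(B=j) for every cell.
  P(A=0)·P(B=0) = 9/16 × 1/2 = 9/32, but P(A=0,B=0) = 3/16 ✗

No, A and B are not independent. Quantitatively, I(A;B) > 0:

H(A) = -[(9/16)·log₂(9/16) + (5/16)·log₂(5/16) + (1/8)·log₂(1/8)]
  = 0.4669 + 0.5244 + 0.3750
  = 1.3663 bits
H(B) = -[(1/2)·log₂(1/2) + (1/4)·log₂(1/4) + (1/4)·log₂(1/4)]
  = 0.5000 + 0.5000 + 0.5000
  = 1.5000 bits
H(A,B) = -[(3/16)·log₂(3/16) + (1/4)·log₂(1/4) + (1/8)·log₂(1/8) + (3/16)·log₂(3/16) + (1/8)·log₂(1/8) + (1/8)·log₂(1/8)]
  = 0.4528 + 0.5000 + 0.3750 + 0.4528 + 0.3750 + 0.3750
  = 2.5306 bits
I(A;B) = H(A) + H(B) - H(A,B) = 1.3663 + 1.5000 - 2.5306 = 0.3357 bits > 0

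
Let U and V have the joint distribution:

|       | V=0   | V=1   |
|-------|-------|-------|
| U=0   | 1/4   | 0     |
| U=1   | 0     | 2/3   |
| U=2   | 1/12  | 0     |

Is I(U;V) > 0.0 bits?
Marginal P(U) (row sums):
  P(U=0) = 1/4 + 0 = 1/4
  P(U=1) = 0 + 2/3 = 2/3
  P(U=2) = 1/12 + 0 = 1/12
Marginal P(V) (column sums):
  P(V=0) = 1/4 + 0 + 1/12 = 1/3
  P(V=1) = 0 + 2/3 + 0 = 2/3

H(U) = -[(1/4)·log₂(1/4) + (2/3)·log₂(2/3) + (1/12)·log₂(1/12)]
  = 0.5000 + 0.3900 + 0.2987
  = 1.1887 bits
H(V) = -[(1/3)·log₂(1/3) + (2/3)·log₂(2/3)]
  = 0.5283 + 0.3900
  = 0.9183 bits
H(U,V) = -[(1/4)·log₂(1/4) + (2/3)·log₂(2/3) + (1/12)·log₂(1/12)]
  = 0.5000 + 0.3900 + 0.2987
  = 1.1887 bits

I(U;V) = H(U) + H(V) - H(U,V)
  = 1.1887 + 0.9183 - 1.1887
  = 0.9183 bits

Yes. I(U;V) = 0.9183 bits, which is > 0.0 bits.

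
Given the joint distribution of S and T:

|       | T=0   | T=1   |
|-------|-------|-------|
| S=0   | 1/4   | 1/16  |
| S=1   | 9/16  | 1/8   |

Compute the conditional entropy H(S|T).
Marginal P(T) (column sums):
  P(T=0) = 1/4 + 9/16 = 13/16
  P(T=1) = 1/16 + 1/8 = 3/16

H(S|T) = -Σ P(S,T)·log₂ P(S|T), where P(S|T) = P(S,T) / P(T)
  (S=0,T=0): P(S|T) = (1/4)/(13/16) = 4/13;  -(1/4)·log₂(4/13) = 0.4251
  (S=0,T=1): P(S|T) = (1/16)/(3/16) = 1/3;  -(1/16)·log₂(1/3) = 0.0991
  (S=1,T=0): P(S|T) = (9/16)/(13/16) = 9/13;  -(9/16)·log₂(9/13) = 0.2984
  (S=1,T=1): P(S|T) = (1/8)/(3/16) = 2/3;  -(1/8)·log₂(2/3) = 0.0731
H(S|T) = 0.4251 + 0.0991 + 0.2984 + 0.0731
  = 0.8957 bits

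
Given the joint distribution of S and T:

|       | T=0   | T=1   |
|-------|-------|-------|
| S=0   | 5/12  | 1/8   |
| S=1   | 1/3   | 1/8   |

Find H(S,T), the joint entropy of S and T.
H(S,T) = -Σ P(S,T) log₂ P(S,T), summed over the non-zero cells:
H(S,T) = -[(5/12)·log₂(5/12) + (1/8)·log₂(1/8) + (1/3)·log₂(1/3) + (1/8)·log₂(1/8)]
  = 0.5263 + 0.3750 + 0.5283 + 0.3750
  = 1.8046 bits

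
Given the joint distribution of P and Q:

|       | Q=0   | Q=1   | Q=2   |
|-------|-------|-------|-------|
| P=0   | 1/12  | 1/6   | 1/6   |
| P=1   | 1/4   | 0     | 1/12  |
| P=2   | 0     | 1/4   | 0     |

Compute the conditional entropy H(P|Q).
Marginal P(Q) (column sums):
  P(Q=0) = 1/12 + 1/4 + 0 = 1/3
  P(Q=1) = 1/6 + 0 + 1/4 = 5/12
  P(Q=2) = 1/6 + 1/12 + 0 = 1/4

H(P|Q) = -Σ P(P,Q)·log₂ P(P|Q), where P(P|Q) = P(P,Q) / P(Q)
  (cells with P(P,Q) = 0 contribute 0)
  (P=0,Q=0): P(P|Q) = (1/12)/(1/3) = 1/4;  -(1/12)·log₂(1/4) = 0.1667
  (P=0,Q=1): P(P|Q) = (1/6)/(5/12) = 2/5;  -(1/6)·log₂(2/5) = 0.2203
  (P=0,Q=2): P(P|Q) = (1/6)/(1/4) = 2/3;  -(1/6)·log₂(2/3) = 0.0975
  (P=1,Q=0): P(P|Q) = (1/4)/(1/3) = 3/4;  -(1/4)·log₂(3/4) = 0.1038
  (P=1,Q=2): P(P|Q) = (1/12)/(1/4) = 1/3;  -(1/12)·log₂(1/3) = 0.1321
  (P=2,Q=1): P(P|Q) = (1/4)/(5/12) = 3/5;  -(1/4)·log₂(3/5) = 0.1842
H(P|Q) = 0.1667 + 0.2203 + 0.0975 + 0.1038 + 0.1321 + 0.1842
  = 0.9046 bits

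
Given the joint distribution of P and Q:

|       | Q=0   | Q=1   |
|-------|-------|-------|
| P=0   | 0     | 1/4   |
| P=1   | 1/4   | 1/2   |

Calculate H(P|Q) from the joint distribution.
Marginal P(Q) (column sums):
  P(Q=0) = 0 + 1/4 = 1/4
  P(Q=1) = 1/4 + 1/2 = 3/4

H(P|Q) = -Σ P(P,Q)·log₂ P(P|Q), where P(P|Q) = P(P,Q) / P(Q)
  (cells with P(P,Q) = 0 contribute 0)
  (P=0,Q=1): P(P|Q) = (1/4)/(3/4) = 1/3;  -(1/4)·log₂(1/3) = 0.3962
  (P=1,Q=0): P(P|Q) = (1/4)/(1/4) = 1;  -(1/4)·log₂(1) = 0.0000
  (P=1,Q=1): P(P|Q) = (1/2)/(3/4) = 2/3;  -(1/2)·log₂(2/3) = 0.2925
H(P|Q) = 0.3962 + 0.0000 + 0.2925
  = 0.6887 bits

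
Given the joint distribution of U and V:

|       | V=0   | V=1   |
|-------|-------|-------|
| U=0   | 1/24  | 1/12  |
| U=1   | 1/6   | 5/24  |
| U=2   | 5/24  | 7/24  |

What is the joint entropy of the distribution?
H(U,V) = -Σ P(U,V) log₂ P(U,V), summed over the non-zero cells:
H(U,V) = -[(1/24)·log₂(1/24) + (1/12)·log₂(1/12) + (1/6)·log₂(1/6) + (5/24)·log₂(5/24) + (5/24)·log₂(5/24) + (7/24)·log₂(7/24)]
  = 0.1910 + 0.2987 + 0.4308 + 0.4715 + 0.4715 + 0.5185
  = 2.3820 bits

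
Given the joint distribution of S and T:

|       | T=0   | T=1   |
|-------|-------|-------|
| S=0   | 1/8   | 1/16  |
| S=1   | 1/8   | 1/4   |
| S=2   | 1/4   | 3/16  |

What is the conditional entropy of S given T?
Marginal P(T) (column sums):
  P(T=0) = 1/8 + 1/8 + 1/4 = 1/2
  P(T=1) = 1/16 + 1/4 + 3/16 = 1/2

H(S|T) = -Σ P(S,T)·log₂ P(S|T), where P(S|T) = P(S,T) / P(T)
  (S=0,T=0): P(S|T) = (1/8)/(1/2) = 1/4;  -(1/8)·log₂(1/4) = 0.2500
  (S=0,T=1): P(S|T) = (1/16)/(1/2) = 1/8;  -(1/16)·log₂(1/8) = 0.1875
  (S=1,T=0): P(S|T) = (1/8)/(1/2) = 1/4;  -(1/8)·log₂(1/4) = 0.2500
  (S=1,T=1): P(S|T) = (1/4)/(1/2) = 1/2;  -(1/4)·log₂(1/2) = 0.2500
  (S=2,T=0): P(S|T) = (1/4)/(1/2) = 1/2;  -(1/4)·log₂(1/2) = 0.2500
  (S=2,T=1): P(S|T) = (3/16)/(1/2) = 3/8;  -(3/16)·log₂(3/8) = 0.2653
H(S|T) = 0.2500 + 0.1875 + 0.2500 + 0.2500 + 0.2500 + 0.2653
  = 1.4528 bits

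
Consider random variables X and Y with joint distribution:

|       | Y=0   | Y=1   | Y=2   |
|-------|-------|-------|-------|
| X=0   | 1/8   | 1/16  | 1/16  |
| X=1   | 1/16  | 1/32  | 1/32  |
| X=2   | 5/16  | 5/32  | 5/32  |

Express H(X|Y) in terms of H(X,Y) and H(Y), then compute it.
H(X|Y) = H(X,Y) - H(Y)

Marginal P(Y) (column sums):
  P(Y=0) = 1/8 + 1/16 + 5/16 = 1/2
  P(Y=1) = 1/16 + 1/32 + 5/32 = 1/4
  P(Y=2) = 1/16 + 1/32 + 5/32 = 1/4

H(X,Y) = -[(1/8)·log₂(1/8) + (1/16)·log₂(1/16) + (1/16)·log₂(1/16) + (1/16)·log₂(1/16) + (1/32)·log₂(1/32) + (1/32)·log₂(1/32) + (5/16)·log₂(5/16) + (5/32)·log₂(5/32) + (5/32)·log₂(5/32)]
  = 0.3750 + 0.2500 + 0.2500 + 0.2500 + 0.1563 + 0.1563 + 0.5244 + 0.4184 + 0.4184
  = 2.7988 bits
H(Y) = -[(1/2)·log₂(1/2) + (1/4)·log₂(1/4) + (1/4)·log₂(1/4)]
  = 0.5000 + 0.5000 + 0.5000
  = 1.5000 bits

H(X|Y) = 2.7988 - 1.5000 = 1.2988 bits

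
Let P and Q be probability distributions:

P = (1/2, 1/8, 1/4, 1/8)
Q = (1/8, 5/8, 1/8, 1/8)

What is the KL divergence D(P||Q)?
D(P||Q) = Σ P(i) log₂(P(i)/Q(i))
  i=0: (1/2) × log₂((1/2)/(1/8)) = (1/2) × log₂(4) = 1.0000
  i=1: (1/8) × log₂((1/8)/(5/8)) = (1/8) × log₂(1/5) = -0.2902
  i=2: (1/4) × log₂((1/4)/(1/8)) = (1/4) × log₂(2) = 0.2500
  i=3: (1/8) × log₂((1/8)/(1/8)) = (1/8) × log₂(1) = 0.0000
D(P||Q) = 1.0000 - 0.2902 + 0.2500 + 0.0000
  = 0.9598 bits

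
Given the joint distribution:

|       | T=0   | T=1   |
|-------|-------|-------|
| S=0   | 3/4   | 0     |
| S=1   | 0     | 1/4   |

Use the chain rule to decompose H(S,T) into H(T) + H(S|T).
By the chain rule: H(S,T) = H(T) + H(S|T)

Marginal P(T) (column sums):
  P(T=0) = 3/4 + 0 = 3/4
  P(T=1) = 0 + 1/4 = 1/4
H(T) = -[(3/4)·log₂(3/4) + (1/4)·log₂(1/4)]
  = 0.3113 + 0.5000
  = 0.8113 bits
H(S|T) = -Σ P(S,T)·log₂ P(S|T), where P(S|T) = P(S,T) / P(T)
  (cells with P(S,T) = 0 contribute 0)
  (S=0,T=0): P(S|T) = (3/4)/(3/4) = 1;  -(3/4)·log₂(1) = 0.0000
  (S=1,T=1): P(S|T) = (1/4)/(1/4) = 1;  -(1/4)·log₂(1) = 0.0000
H(S|T) = 0.0000 + 0.0000
  = 0.0000 bits

H(S,T) = H(T) + H(S|T) = 0.8113 + 0.0000 = 0.8113 bits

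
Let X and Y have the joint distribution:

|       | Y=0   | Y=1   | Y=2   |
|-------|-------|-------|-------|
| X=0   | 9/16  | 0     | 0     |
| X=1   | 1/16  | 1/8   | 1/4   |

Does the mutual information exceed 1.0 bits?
Marginal P(X) (row sums):
  P(X=0) = 9/16 + 0 + 0 = 9/16
  P(X=1) = 1/16 + 1/8 + 1/4 = 7/16
Marginal P(Y) (column sums):
  P(Y=0) = 9/16 + 1/16 = 5/8
  P(Y=1) = 0 + 1/8 = 1/8
  P(Y=2) = 0 + 1/4 = 1/4

H(X) = -[(9/16)·log₂(9/16) + (7/16)·log₂(7/16)]
  = 0.4669 + 0.5218
  = 0.9887 bits
H(Y) = -[(5/8)·log₂(5/8) + (1/8)·log₂(1/8) + (1/4)·log₂(1/4)]
  = 0.4238 + 0.3750 + 0.5000
  = 1.2988 bits
H(X,Y) = -[(9/16)·log₂(9/16) + (1/16)·log₂(1/16) + (1/8)·log₂(1/8) + (1/4)·log₂(1/4)]
  = 0.4669 + 0.2500 + 0.3750 + 0.5000
  = 1.5919 bits

I(X;Y) = H(X) + H(Y) - H(X,Y)
  = 0.9887 + 1.2988 - 1.5919
  = 0.6956 bits

No. I(X;Y) = 0.6956 bits, which is ≤ 1.0 bits.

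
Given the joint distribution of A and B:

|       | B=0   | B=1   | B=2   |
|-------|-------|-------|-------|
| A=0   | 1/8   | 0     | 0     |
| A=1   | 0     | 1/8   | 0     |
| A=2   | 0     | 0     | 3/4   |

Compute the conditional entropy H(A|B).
Marginal P(B) (column sums):
  P(B=0) = 1/8 + 0 + 0 = 1/8
  P(B=1) = 0 + 1/8 + 0 = 1/8
  P(B=2) = 0 + 0 + 3/4 = 3/4

H(A|B) = -Σ P(A,B)·log₂ P(A|B), where P(A|B) = P(A,B) / P(B)
  (cells with P(A,B) = 0 contribute 0)
  (A=0,B=0): P(A|B) = (1/8)/(1/8) = 1;  -(1/8)·log₂(1) = 0.0000
  (A=1,B=1): P(A|B) = (1/8)/(1/8) = 1;  -(1/8)·log₂(1) = 0.0000
  (A=2,B=2): P(A|B) = (3/4)/(3/4) = 1;  -(3/4)·log₂(1) = 0.0000
H(A|B) = 0.0000 + 0.0000 + 0.0000
  = 0.0000 bits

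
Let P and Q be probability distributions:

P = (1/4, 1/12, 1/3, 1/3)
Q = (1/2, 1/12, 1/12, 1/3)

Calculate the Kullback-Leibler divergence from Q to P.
D(P||Q) = Σ P(i) log₂(P(i)/Q(i))
  i=0: (1/4) × log₂((1/4)/(1/2)) = (1/4) × log₂(1/2) = -0.2500
  i=1: (1/12) × log₂((1/12)/(1/12)) = (1/12) × log₂(1) = 0.0000
  i=2: (1/3) × log₂((1/3)/(1/12)) = (1/3) × log₂(4) = 0.6667
  i=3: (1/3) × log₂((1/3)/(1/3)) = (1/3) × log₂(1) = 0.0000
D(P||Q) = -0.2500 + 0.0000 + 0.6667 + 0.0000
  = 0.4167 bits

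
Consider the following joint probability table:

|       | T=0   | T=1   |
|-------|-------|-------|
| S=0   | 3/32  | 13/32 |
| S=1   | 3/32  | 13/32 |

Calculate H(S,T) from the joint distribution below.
H(S,T) = -Σ P(S,T) log₂ P(S,T), summed over the non-zero cells:
H(S,T) = -[(3/32)·log₂(3/32) + (13/32)·log₂(13/32) + (3/32)·log₂(3/32) + (13/32)·log₂(13/32)]
  = 0.3202 + 0.5279 + 0.3202 + 0.5279
  = 1.6962 bits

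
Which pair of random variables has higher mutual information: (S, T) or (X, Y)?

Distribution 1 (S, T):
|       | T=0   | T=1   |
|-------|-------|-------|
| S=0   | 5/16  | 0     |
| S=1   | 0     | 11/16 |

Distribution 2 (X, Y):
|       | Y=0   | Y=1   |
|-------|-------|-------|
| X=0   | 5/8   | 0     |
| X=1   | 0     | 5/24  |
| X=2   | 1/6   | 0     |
Distribution 1 (S, T):
Marginal P(S) (row sums):
  P(S=0) = 5/16 + 0 = 5/16
  P(S=1) = 0 + 11/16 = 11/16
Marginal P(T) (column sums):
  P(T=0) = 5/16 + 0 = 5/16
  P(T=1) = 0 + 11/16 = 11/16

H(S) = -[(5/16)·log₂(5/16) + (11/16)·log₂(11/16)]
  = 0.5244 + 0.3716
  = 0.8960 bits
H(T) = -[(5/16)·log₂(5/16) + (11/16)·log₂(11/16)]
  = 0.5244 + 0.3716
  = 0.8960 bits
H(S,T) = -[(5/16)·log₂(5/16) + (11/16)·log₂(11/16)]
  = 0.5244 + 0.3716
  = 0.8960 bits

I(S;T) = H(S) + H(T) - H(S,T)
  = 0.8960 + 0.8960 - 0.8960
  = 0.8960 bits

Distribution 2 (X, Y):
Marginal P(X) (row sums):
  P(X=0) = 5/8 + 0 = 5/8
  P(X=1) = 0 + 5/24 = 5/24
  P(X=2) = 1/6 + 0 = 1/6
Marginal P(Y) (column sums):
  P(Y=0) = 5/8 + 0 + 1/6 = 19/24
  P(Y=1) = 0 + 5/24 + 0 = 5/24

H(X) = -[(5/8)·log₂(5/8) + (5/24)·log₂(5/24) + (1/6)·log₂(1/6)]
  = 0.4238 + 0.4715 + 0.4308
  = 1.3261 bits
H(Y) = -[(19/24)·log₂(19/24) + (5/24)·log₂(5/24)]
  = 0.2668 + 0.4715
  = 0.7383 bits
H(X,Y) = -[(5/8)·log₂(5/8) + (5/24)·log₂(5/24) + (1/6)·log₂(1/6)]
  = 0.4238 + 0.4715 + 0.4308
  = 1.3261 bits

I(X;Y) = H(X) + H(Y) - H(X,Y)
  = 1.3261 + 0.7383 - 1.3261
  = 0.7383 bits

I(S;T) = 0.8960 bits > I(X;Y) = 0.7383 bits, so (S, T) has the higher mutual information (stronger dependence).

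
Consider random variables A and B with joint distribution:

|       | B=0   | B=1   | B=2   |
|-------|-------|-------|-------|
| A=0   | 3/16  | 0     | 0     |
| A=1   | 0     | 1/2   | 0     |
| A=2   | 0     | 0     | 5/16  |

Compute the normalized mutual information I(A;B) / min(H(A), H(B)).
Marginal P(A) (row sums):
  P(A=0) = 3/16 + 0 + 0 = 3/16
  P(A=1) = 0 + 1/2 + 0 = 1/2
  P(A=2) = 0 + 0 + 5/16 = 5/16
Marginal P(B) (column sums):
  P(B=0) = 3/16 + 0 + 0 = 3/16
  P(B=1) = 0 + 1/2 + 0 = 1/2
  P(B=2) = 0 + 0 + 5/16 = 5/16

H(A) = -[(3/16)·log₂(3/16) + (1/2)·log₂(1/2) + (5/16)·log₂(5/16)]
  = 0.4528 + 0.5000 + 0.5244
  = 1.4772 bits
H(B) = -[(3/16)·log₂(3/16) + (1/2)·log₂(1/2) + (5/16)·log₂(5/16)]
  = 0.4528 + 0.5000 + 0.5244
  = 1.4772 bits
H(A,B) = -[(3/16)·log₂(3/16) + (1/2)·log₂(1/2) + (5/16)·log₂(5/16)]
  = 0.4528 + 0.5000 + 0.5244
  = 1.4772 bits

I(A;B) = H(A) + H(B) - H(A,B)
  = 1.4772 + 1.4772 - 1.4772
  = 1.4772 bits

min(H(A), H(B)) = min(1.4772, 1.4772) = 1.4772 bits
Normalized MI = 1.4772 / 1.4772 = 1.0000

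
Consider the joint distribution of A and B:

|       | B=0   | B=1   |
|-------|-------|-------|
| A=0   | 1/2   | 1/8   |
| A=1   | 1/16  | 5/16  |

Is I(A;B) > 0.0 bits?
Marginal P(A) (row sums):
  P(A=0) = 1/2 + 1/8 = 5/8
  P(A=1) = 1/16 + 5/16 = 3/8
Marginal P(B) (column sums):
  P(B=0) = 1/2 + 1/16 = 9/16
  P(B=1) = 1/8 + 5/16 = 7/16

H(A) = -[(5/8)·log₂(5/8) + (3/8)·log₂(3/8)]
  = 0.4238 + 0.5306
  = 0.9544 bits
H(B) = -[(9/16)·log₂(9/16) + (7/16)·log₂(7/16)]
  = 0.4669 + 0.5218
  = 0.9887 bits
H(A,B) = -[(1/2)·log₂(1/2) + (1/8)·log₂(1/8) + (1/16)·log₂(1/16) + (5/16)·log₂(5/16)]
  = 0.5000 + 0.3750 + 0.2500 + 0.5244
  = 1.6494 bits

I(A;B) = H(A) + H(B) - H(A,B)
  = 0.9544 + 0.9887 - 1.6494
  = 0.2937 bits

Yes. I(A;B) = 0.2937 bits, which is > 0.0 bits.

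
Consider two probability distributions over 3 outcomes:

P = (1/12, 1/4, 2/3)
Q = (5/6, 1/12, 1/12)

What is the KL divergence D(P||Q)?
D(P||Q) = Σ P(i) log₂(P(i)/Q(i))
  i=0: (1/12) × log₂((1/12)/(5/6)) = (1/12) × log₂(1/10) = -0.2768
  i=1: (1/4) × log₂((1/4)/(1/12)) = (1/4) × log₂(3) = 0.3962
  i=2: (2/3) × log₂((2/3)/(1/12)) = (2/3) × log₂(8) = 2.0000
D(P||Q) = -0.2768 + 0.3962 + 2.0000
  = 2.1194 bits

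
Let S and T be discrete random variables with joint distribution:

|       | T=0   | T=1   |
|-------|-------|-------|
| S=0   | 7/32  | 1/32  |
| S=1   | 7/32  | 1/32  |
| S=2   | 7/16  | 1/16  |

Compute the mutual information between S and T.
Marginal P(S) (row sums):
  P(S=0) = 7/32 + 1/32 = 1/4
  P(S=1) = 7/32 + 1/32 = 1/4
  P(S=2) = 7/16 + 1/16 = 1/2
Marginal P(T) (column sums):
  P(T=0) = 7/32 + 7/32 + 7/16 = 7/8
  P(T=1) = 1/32 + 1/32 + 1/16 = 1/8

H(S) = -[(1/4)·log₂(1/4) + (1/4)·log₂(1/4) + (1/2)·log₂(1/2)]
  = 0.5000 + 0.5000 + 0.5000
  = 1.5000 bits
H(T) = -[(7/8)·log₂(7/8) + (1/8)·log₂(1/8)]
  = 0.1686 + 0.3750
  = 0.5436 bits
H(S,T) = -[(7/32)·log₂(7/32) + (1/32)·log₂(1/32) + (7/32)·log₂(7/32) + (1/32)·log₂(1/32) + (7/16)·log₂(7/16) + (1/16)·log₂(1/16)]
  = 0.4796 + 0.1563 + 0.4796 + 0.1563 + 0.5218 + 0.2500
  = 2.0436 bits

I(S;T) = H(S) + H(T) - H(S,T)
  = 1.5000 + 0.5436 - 2.0436
  = 0.0000 bits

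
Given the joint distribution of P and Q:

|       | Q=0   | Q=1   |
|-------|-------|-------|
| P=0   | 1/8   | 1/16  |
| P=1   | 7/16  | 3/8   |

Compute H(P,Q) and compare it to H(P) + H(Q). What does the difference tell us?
Marginal P(P) (row sums):
  P(P=0) = 1/8 + 1/16 = 3/16
  P(P=1) = 7/16 + 3/8 = 13/16
Marginal P(Q) (column sums):
  P(Q=0) = 1/8 + 7/16 = 9/16
  P(Q=1) = 1/16 + 3/8 = 7/16

H(P,Q) = -[(1/8)·log₂(1/8) + (1/16)·log₂(1/16) + (7/16)·log₂(7/16) + (3/8)·log₂(3/8)]
  = 0.3750 + 0.2500 + 0.5218 + 0.5306
  = 1.6774 bits
H(P) = -[(3/16)·log₂(3/16) + (13/16)·log₂(13/16)]
  = 0.4528 + 0.2434
  = 0.6962 bits
H(Q) = -[(9/16)·log₂(9/16) + (7/16)·log₂(7/16)]
  = 0.4669 + 0.5218
  = 0.9887 bits

H(P) + H(Q) = 0.6962 + 0.9887 = 1.6849 bits
Difference: H(P) + H(Q) - H(P,Q) = 1.6849 - 1.6774 = 0.0075 bits = I(P;Q)

The difference is the mutual information; it is positive here, so P and Q are dependent (knowing one reduces uncertainty about the other by 0.0075 bits).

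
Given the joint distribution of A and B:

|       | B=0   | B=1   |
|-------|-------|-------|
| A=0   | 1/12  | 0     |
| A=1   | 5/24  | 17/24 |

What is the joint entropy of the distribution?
H(A,B) = -Σ P(A,B) log₂ P(A,B), summed over the non-zero cells:
H(A,B) = -[(1/12)·log₂(1/12) + (5/24)·log₂(5/24) + (17/24)·log₂(17/24)]
  = 0.2987 + 0.4715 + 0.3524
  = 1.1226 bits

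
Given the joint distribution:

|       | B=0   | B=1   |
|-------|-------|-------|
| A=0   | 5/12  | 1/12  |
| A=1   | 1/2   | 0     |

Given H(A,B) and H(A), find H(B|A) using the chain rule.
From the chain rule: H(A,B) = H(A) + H(B|A)
Therefore: H(B|A) = H(A,B) - H(A)

H(A,B) = -[(5/12)·log₂(5/12) + (1/12)·log₂(1/12) + (1/2)·log₂(1/2)]
  = 0.5263 + 0.2987 + 0.5000
  = 1.3250 bits
Marginal P(A) (row sums):
  P(A=0) = 5/12 + 1/12 = 1/2
  P(A=1) = 1/2 + 0 = 1/2
H(A) = -[(1/2)·log₂(1/2) + (1/2)·log₂(1/2)]
  = 0.5000 + 0.5000
  = 1.0000 bits

H(B|A) = 1.3250 - 1.0000 = 0.3250 bits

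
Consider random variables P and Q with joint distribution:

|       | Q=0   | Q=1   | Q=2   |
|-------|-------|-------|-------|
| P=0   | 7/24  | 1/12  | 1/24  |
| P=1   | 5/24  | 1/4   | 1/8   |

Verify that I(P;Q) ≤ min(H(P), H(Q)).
Marginal P(P) (row sums):
  P(P=0) = 7/24 + 1/12 + 1/24 = 5/12
  P(P=1) = 5/24 + 1/4 + 1/8 = 7/12
Marginal P(Q) (column sums):
  P(Q=0) = 7/24 + 5/24 = 1/2
  P(Q=1) = 1/12 + 1/4 = 1/3
  P(Q=2) = 1/24 + 1/8 = 1/6

H(P) = -[(5/12)·log₂(5/12) + (7/12)·log₂(7/12)]
  = 0.5263 + 0.4536
  = 0.9799 bits
H(Q) = -[(1/2)·log₂(1/2) + (1/3)·log₂(1/3) + (1/6)·log₂(1/6)]
  = 0.5000 + 0.5283 + 0.4308
  = 1.4591 bits
H(P,Q) = -[(7/24)·log₂(7/24) + (1/12)·log₂(1/12) + (1/24)·log₂(1/24) + (5/24)·log₂(5/24) + (1/4)·log₂(1/4) + (1/8)·log₂(1/8)]
  = 0.5185 + 0.2987 + 0.1910 + 0.4715 + 0.5000 + 0.3750
  = 2.3547 bits

I(P;Q) = H(P) + H(Q) - H(P,Q)
  = 0.9799 + 1.4591 - 2.3547
  = 0.0843 bits

min(H(P), H(Q)) = min(0.9799, 1.4591) = 0.9799 bits
Since 0.0843 ≤ 0.9799, the bound is satisfied ✓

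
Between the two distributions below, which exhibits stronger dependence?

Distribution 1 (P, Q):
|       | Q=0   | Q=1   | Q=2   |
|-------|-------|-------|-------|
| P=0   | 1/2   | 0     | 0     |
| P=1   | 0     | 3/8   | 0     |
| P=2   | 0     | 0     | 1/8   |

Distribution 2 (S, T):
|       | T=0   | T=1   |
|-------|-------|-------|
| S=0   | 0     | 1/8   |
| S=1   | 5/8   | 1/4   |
Distribution 1 (P, Q):
Marginal P(P) (row sums):
  P(P=0) = 1/2 + 0 + 0 = 1/2
  P(P=1) = 0 + 3/8 + 0 = 3/8
  P(P=2) = 0 + 0 + 1/8 = 1/8
Marginal P(Q) (column sums):
  P(Q=0) = 1/2 + 0 + 0 = 1/2
  P(Q=1) = 0 + 3/8 + 0 = 3/8
  P(Q=2) = 0 + 0 + 1/8 = 1/8

H(P) = -[(1/2)·log₂(1/2) + (3/8)·log₂(3/8) + (1/8)·log₂(1/8)]
  = 0.5000 + 0.5306 + 0.3750
  = 1.4056 bits
H(Q) = -[(1/2)·log₂(1/2) + (3/8)·log₂(3/8) + (1/8)·log₂(1/8)]
  = 0.5000 + 0.5306 + 0.3750
  = 1.4056 bits
H(P,Q) = -[(1/2)·log₂(1/2) + (3/8)·log₂(3/8) + (1/8)·log₂(1/8)]
  = 0.5000 + 0.5306 + 0.3750
  = 1.4056 bits

I(P;Q) = H(P) + H(Q) - H(P,Q)
  = 1.4056 + 1.4056 - 1.4056
  = 1.4056 bits

Distribution 2 (S, T):
Marginal P(S) (row sums):
  P(S=0) = 0 + 1/8 = 1/8
  P(S=1) = 5/8 + 1/4 = 7/8
Marginal P(T) (column sums):
  P(T=0) = 0 + 5/8 = 5/8
  P(T=1) = 1/8 + 1/4 = 3/8

H(S) = -[(1/8)·log₂(1/8) + (7/8)·log₂(7/8)]
  = 0.3750 + 0.1686
  = 0.5436 bits
H(T) = -[(5/8)·log₂(5/8) + (3/8)·log₂(3/8)]
  = 0.4238 + 0.5306
  = 0.9544 bits
H(S,T) = -[(1/8)·log₂(1/8) + (5/8)·log₂(5/8) + (1/4)·log₂(1/4)]
  = 0.3750 + 0.4238 + 0.5000
  = 1.2988 bits

I(S;T) = H(S) + H(T) - H(S,T)
  = 0.5436 + 0.9544 - 1.2988
  = 0.1992 bits

I(P;Q) = 1.4056 bits > I(S;T) = 0.1992 bits, so (P, Q) has the higher mutual information (stronger dependence).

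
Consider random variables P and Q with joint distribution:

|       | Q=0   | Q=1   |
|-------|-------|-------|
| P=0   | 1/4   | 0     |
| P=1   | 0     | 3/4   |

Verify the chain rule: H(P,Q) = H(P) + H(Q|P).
Left side:
H(P,Q) = -[(1/4)·log₂(1/4) + (3/4)·log₂(3/4)]
  = 0.5000 + 0.3113
  = 0.8113 bits

Right side:
Marginal P(P) (row sums):
  P(P=0) = 1/4 + 0 = 1/4
  P(P=1) = 0 + 3/4 = 3/4
H(P) = -[(1/4)·log₂(1/4) + (3/4)·log₂(3/4)]
  = 0.5000 + 0.3113
  = 0.8113 bits
H(Q|P) = -Σ P(P,Q)·log₂ P(Q|P), where P(Q|P) = P(P,Q) / P(P)
  (cells with P(P,Q) = 0 contribute 0)
  (P=0,Q=0): P(Q|P) = (1/4)/(1/4) = 1;  -(1/4)·log₂(1) = 0.0000
  (P=1,Q=1): P(Q|P) = (3/4)/(3/4) = 1;  -(3/4)·log₂(1) = 0.0000
H(Q|P) = 0.0000 + 0.0000
  = 0.0000 bits
H(P) + H(Q|P) = 0.8113 + 0.0000 = 0.8113 bits

Both sides equal 0.8113 bits, so the chain rule holds ✓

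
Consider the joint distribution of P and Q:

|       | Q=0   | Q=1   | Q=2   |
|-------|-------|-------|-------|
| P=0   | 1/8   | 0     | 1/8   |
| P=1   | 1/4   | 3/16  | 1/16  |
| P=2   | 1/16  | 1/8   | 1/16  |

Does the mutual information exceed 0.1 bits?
Marginal P(P) (row sums):
  P(P=0) = 1/8 + 0 + 1/8 = 1/4
  P(P=1) = 1/4 + 3/16 + 1/16 = 1/2
  P(P=2) = 1/16 + 1/8 + 1/16 = 1/4
Marginal P(Q) (column sums):
  P(Q=0) = 1/8 + 1/4 + 1/16 = 7/16
  P(Q=1) = 0 + 3/16 + 1/8 = 5/16
  P(Q=2) = 1/8 + 1/16 + 1/16 = 1/4

H(P) = -[(1/4)·log₂(1/4) + (1/2)·log₂(1/2) + (1/4)·log₂(1/4)]
  = 0.5000 + 0.5000 + 0.5000
  = 1.5000 bits
H(Q) = -[(7/16)·log₂(7/16) + (5/16)·log₂(5/16) + (1/4)·log₂(1/4)]
  = 0.5218 + 0.5244 + 0.5000
  = 1.5462 bits
H(P,Q) = -[(1/8)·log₂(1/8) + (1/8)·log₂(1/8) + (1/4)·log₂(1/4) + (3/16)·log₂(3/16) + (1/16)·log₂(1/16) + (1/16)·log₂(1/16) + (1/8)·log₂(1/8) + (1/16)·log₂(1/16)]
  = 0.3750 + 0.3750 + 0.5000 + 0.4528 + 0.2500 + 0.2500 + 0.3750 + 0.2500
  = 2.8278 bits

I(P;Q) = H(P) + H(Q) - H(P,Q)
  = 1.5000 + 1.5462 - 2.8278
  = 0.2184 bits

Yes. I(P;Q) = 0.2184 bits, which is > 0.1 bits.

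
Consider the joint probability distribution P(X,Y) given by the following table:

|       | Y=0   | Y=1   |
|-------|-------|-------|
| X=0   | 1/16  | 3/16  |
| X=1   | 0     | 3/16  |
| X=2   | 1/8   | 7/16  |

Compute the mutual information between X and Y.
Marginal P(X) (row sums):
  P(X=0) = 1/16 + 3/16 = 1/4
  P(X=1) = 0 + 3/16 = 3/16
  P(X=2) = 1/8 + 7/16 = 9/16
Marginal P(Y) (column sums):
  P(Y=0) = 1/16 + 0 + 1/8 = 3/16
  P(Y=1) = 3/16 + 3/16 + 7/16 = 13/16

H(X) = -[(1/4)·log₂(1/4) + (3/16)·log₂(3/16) + (9/16)·log₂(9/16)]
  = 0.5000 + 0.4528 + 0.4669
  = 1.4197 bits
H(Y) = -[(3/16)·log₂(3/16) + (13/16)·log₂(13/16)]
  = 0.4528 + 0.2434
  = 0.6962 bits
H(X,Y) = -[(1/16)·log₂(1/16) + (3/16)·log₂(3/16) + (3/16)·log₂(3/16) + (1/8)·log₂(1/8) + (7/16)·log₂(7/16)]
  = 0.2500 + 0.4528 + 0.4528 + 0.3750 + 0.5218
  = 2.0524 bits

I(X;Y) = H(X) + H(Y) - H(X,Y)
  = 1.4197 + 0.6962 - 2.0524
  = 0.0635 bits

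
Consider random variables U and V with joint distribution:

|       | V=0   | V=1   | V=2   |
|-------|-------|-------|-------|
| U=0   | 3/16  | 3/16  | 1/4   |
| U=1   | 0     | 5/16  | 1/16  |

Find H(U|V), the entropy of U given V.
Marginal P(V) (column sums):
  P(V=0) = 3/16 + 0 = 3/16
  P(V=1) = 3/16 + 5/16 = 1/2
  P(V=2) = 1/4 + 1/16 = 5/16

H(U|V) = -Σ P(U,V)·log₂ P(U|V), where P(U|V) = P(U,V) / P(V)
  (cells with P(U,V) = 0 contribute 0)
  (U=0,V=0): P(U|V) = (3/16)/(3/16) = 1;  -(3/16)·log₂(1) = 0.0000
  (U=0,V=1): P(U|V) = (3/16)/(1/2) = 3/8;  -(3/16)·log₂(3/8) = 0.2653
  (U=0,V=2): P(U|V) = (1/4)/(5/16) = 4/5;  -(1/4)·log₂(4/5) = 0.0805
  (U=1,V=1): P(U|V) = (5/16)/(1/2) = 5/8;  -(5/16)·log₂(5/8) = 0.2119
  (U=1,V=2): P(U|V) = (1/16)/(5/16) = 1/5;  -(1/16)·log₂(1/5) = 0.1451
H(U|V) = 0.0000 + 0.2653 + 0.0805 + 0.2119 + 0.1451
  = 0.7028 bits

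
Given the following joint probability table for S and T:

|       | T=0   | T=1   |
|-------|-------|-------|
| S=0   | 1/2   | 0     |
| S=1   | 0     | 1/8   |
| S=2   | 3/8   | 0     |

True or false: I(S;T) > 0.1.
Marginal P(S) (row sums):
  P(S=0) = 1/2 + 0 = 1/2
  P(S=1) = 0 + 1/8 = 1/8
  P(S=2) = 3/8 + 0 = 3/8
Marginal P(T) (column sums):
  P(T=0) = 1/2 + 0 + 3/8 = 7/8
  P(T=1) = 0 + 1/8 + 0 = 1/8

H(S) = -[(1/2)·log₂(1/2) + (1/8)·log₂(1/8) + (3/8)·log₂(3/8)]
  = 0.5000 + 0.3750 + 0.5306
  = 1.4056 bits
H(T) = -[(7/8)·log₂(7/8) + (1/8)·log₂(1/8)]
  = 0.1686 + 0.3750
  = 0.5436 bits
H(S,T) = -[(1/2)·log₂(1/2) + (1/8)·log₂(1/8) + (3/8)·log₂(3/8)]
  = 0.5000 + 0.3750 + 0.5306
  = 1.4056 bits

I(S;T) = H(S) + H(T) - H(S,T)
  = 1.4056 + 0.5436 - 1.4056
  = 0.5436 bits

True. I(S;T) = 0.5436 bits, which is > 0.1 bits.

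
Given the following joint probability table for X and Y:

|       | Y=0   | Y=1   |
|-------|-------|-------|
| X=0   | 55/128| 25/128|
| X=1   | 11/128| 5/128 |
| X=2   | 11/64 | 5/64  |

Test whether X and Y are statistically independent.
Marginal P(X) (row sums):
  P(X=0) = 55/128 + 25/128 = 5/8
  P(X=1) = 11/128 + 5/128 = 1/8
  P(X=2) = 11/64 + 5/64 = 1/4
Marginal P(Y) (column sums):
  P(Y=0) = 55/128 + 11/128 + 11/64 = 11/16
  P(Y=1) = 25/128 + 5/128 + 5/64 = 5/16

X and Y are independent iff P(X=i,Y=j) = P(X=i)·P(Y=j) for every cell.
  P(X=0)·P(Y=0) = 5/8 × 11/16 = 55/128 = P(X=0,Y=0) ✓
  P(X=0)·P(Y=1) = 5/8 × 5/16 = 25/128 = P(X=0,Y=1) ✓
  P(X=1)·P(Y=0) = 1/8 × 11/16 = 11/128 = P(X=1,Y=0) ✓
  P(X=1)·P(Y=1) = 1/8 × 5/16 = 5/128 = P(X=1,Y=1) ✓
  P(X=2)·P(Y=0) = 1/4 × 11/16 = 11/64 = P(X=2,Y=0) ✓
  P(X=2)·P(Y=1) = 1/4 × 5/16 = 5/64 = P(X=2,Y=1) ✓

Yes, X and Y are independent: every cell factors, so I(X;Y) = 0 bits.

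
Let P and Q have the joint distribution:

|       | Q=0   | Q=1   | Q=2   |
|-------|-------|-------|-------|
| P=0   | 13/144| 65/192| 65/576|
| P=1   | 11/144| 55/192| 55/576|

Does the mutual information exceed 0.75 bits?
Marginal P(P) (row sums):
  P(P=0) = 13/144 + 65/192 + 65/576 = 13/24
  P(P=1) = 11/144 + 55/192 + 55/576 = 11/24
Marginal P(Q) (column sums):
  P(Q=0) = 13/144 + 11/144 = 1/6
  P(Q=1) = 65/192 + 55/192 = 5/8
  P(Q=2) = 65/576 + 55/576 = 5/24

H(P) = -[(13/24)·log₂(13/24) + (11/24)·log₂(11/24)]
  = 0.4791 + 0.5159
  = 0.9950 bits
H(Q) = -[(1/6)·log₂(1/6) + (5/8)·log₂(5/8) + (5/24)·log₂(5/24)]
  = 0.4308 + 0.4238 + 0.4715
  = 1.3261 bits
H(P,Q) = -[(13/144)·log₂(13/144) + (65/192)·log₂(65/192) + (65/576)·log₂(65/576) + (11/144)·log₂(11/144) + (55/192)·log₂(55/192) + (55/576)·log₂(55/576)]
  = 0.3132 + 0.5290 + 0.3552 + 0.2834 + 0.5167 + 0.3236
  = 2.3211 bits

I(P;Q) = H(P) + H(Q) - H(P,Q)
  = 0.9950 + 1.3261 - 2.3211
  = 0.0000 bits

No. I(P;Q) = 0.0000 bits, which is ≤ 0.75 bits.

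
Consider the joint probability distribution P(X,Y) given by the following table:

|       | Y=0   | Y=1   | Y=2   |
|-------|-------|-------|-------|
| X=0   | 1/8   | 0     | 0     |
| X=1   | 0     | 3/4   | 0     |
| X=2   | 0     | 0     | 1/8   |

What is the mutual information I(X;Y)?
Marginal P(X) (row sums):
  P(X=0) = 1/8 + 0 + 0 = 1/8
  P(X=1) = 0 + 3/4 + 0 = 3/4
  P(X=2) = 0 + 0 + 1/8 = 1/8
Marginal P(Y) (column sums):
  P(Y=0) = 1/8 + 0 + 0 = 1/8
  P(Y=1) = 0 + 3/4 + 0 = 3/4
  P(Y=2) = 0 + 0 + 1/8 = 1/8

H(X) = -[(1/8)·log₂(1/8) + (3/4)·log₂(3/4) + (1/8)·log₂(1/8)]
  = 0.3750 + 0.3113 + 0.3750
  = 1.0613 bits
H(Y) = -[(1/8)·log₂(1/8) + (3/4)·log₂(3/4) + (1/8)·log₂(1/8)]
  = 0.3750 + 0.3113 + 0.3750
  = 1.0613 bits
H(X,Y) = -[(1/8)·log₂(1/8) + (3/4)·log₂(3/4) + (1/8)·log₂(1/8)]
  = 0.3750 + 0.3113 + 0.3750
  = 1.0613 bits

I(X;Y) = H(X) + H(Y) - H(X,Y)
  = 1.0613 + 1.0613 - 1.0613
  = 1.0613 bits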